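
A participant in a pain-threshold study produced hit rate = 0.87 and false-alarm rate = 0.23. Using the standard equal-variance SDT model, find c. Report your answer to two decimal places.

c = -0.19

z(0.87) = 1.1264, z(0.23) = -0.7388
c = −½·[z(H) + z(FA)] = −0.5 × (1.1264 + (-0.7388)) = -0.1938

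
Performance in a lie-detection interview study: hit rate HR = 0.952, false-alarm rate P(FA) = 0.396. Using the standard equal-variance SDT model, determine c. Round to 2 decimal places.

z(H) = 1.665
z(FA) = -0.264
c = −½·[z(H) + z(FA)] = −0.5 × (1.665 + (-0.264)) = -0.7005

c = -0.70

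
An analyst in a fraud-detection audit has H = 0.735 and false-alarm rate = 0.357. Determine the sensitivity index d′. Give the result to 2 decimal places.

d′ = 0.99

z(H) = 0.628
z(FA) = -0.366
d' = z(H) − z(FA) = 0.628 − (-0.366) = 0.994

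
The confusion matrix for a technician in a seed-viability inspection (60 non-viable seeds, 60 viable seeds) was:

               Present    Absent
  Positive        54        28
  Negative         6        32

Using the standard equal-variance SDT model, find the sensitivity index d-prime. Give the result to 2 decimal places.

H = 54/60 = 0.9000
FA = 28/60 = 0.4667
z(H) = 1.282
z(FA) = -0.084
d' = z(H) − z(FA) = 1.282 − (-0.084) = 1.366

d-prime = 1.37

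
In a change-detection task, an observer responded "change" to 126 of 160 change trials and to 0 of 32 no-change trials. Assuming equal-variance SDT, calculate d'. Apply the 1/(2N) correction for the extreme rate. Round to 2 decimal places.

d' = 2.95

The false-alarm rate is 0/32 = 0, so apply the 1/(2N) correction: FA → 1/(2·32) = 0.01562.
z(H) = z(0.78750) = 0.798
z(FA) = z(0.01562) = -2.154
d' = 0.798 − (-2.154) = 2.952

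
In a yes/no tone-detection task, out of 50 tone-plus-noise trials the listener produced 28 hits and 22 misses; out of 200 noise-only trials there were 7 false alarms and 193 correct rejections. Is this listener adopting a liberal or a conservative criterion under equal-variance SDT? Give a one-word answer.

conservative

z(H) = 0.151, z(FA) = -1.812
c = −½·(z(H) + z(FA)) = 0.8305
c > 0 → conservative criterion (biased toward responding “no”).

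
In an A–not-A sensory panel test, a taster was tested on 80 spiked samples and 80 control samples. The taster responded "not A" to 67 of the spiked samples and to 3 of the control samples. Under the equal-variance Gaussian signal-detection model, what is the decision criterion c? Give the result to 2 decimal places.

c = 0.40

H = 67/80 = 0.8375
FA = 3/80 = 0.0375
z(H) = z(0.8375) = 0.9842
z(FA) = z(0.0375) = -1.7805
c = −½·[z(H) + z(FA)] = −0.5 × (0.9842 + (-1.7805)) = 0.39815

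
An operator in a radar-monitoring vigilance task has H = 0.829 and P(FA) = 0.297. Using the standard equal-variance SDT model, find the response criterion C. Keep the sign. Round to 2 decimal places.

z(H) = 0.9502
z(FA) = -0.5330
c = −½·[z(H) + z(FA)] = −0.5 × (0.9502 + (-0.5330)) = -0.2086

C = -0.21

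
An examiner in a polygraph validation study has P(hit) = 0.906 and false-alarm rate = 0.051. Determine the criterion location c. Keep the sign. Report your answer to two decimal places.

Φ⁻¹(H) = 1.3165
Φ⁻¹(FA) = -1.6352
c = −½·[z(H) + z(FA)] = −0.5 × (1.3165 + (-1.6352)) = 0.15935
c > 0: the examiner has a conservative response bias.

c = 0.16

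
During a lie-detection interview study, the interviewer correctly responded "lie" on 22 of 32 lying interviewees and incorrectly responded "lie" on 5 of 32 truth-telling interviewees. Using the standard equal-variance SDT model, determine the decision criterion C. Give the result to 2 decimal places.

C = 0.26

H = 22/32 = 0.6875
FA = 5/32 = 0.1562
z(0.6875) = 0.489, z(0.1562) = -1.010
c = −½·[z(H) + z(FA)] = −0.5 × (0.489 + (-1.010)) = 0.2605
c > 0: the interviewer has a conservative response bias.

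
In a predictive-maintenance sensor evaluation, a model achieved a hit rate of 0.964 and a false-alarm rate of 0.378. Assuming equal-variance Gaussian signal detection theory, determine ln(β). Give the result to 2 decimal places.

ln β = -1.57

z(H) = z(0.964) = 1.799
z(FA) = z(0.378) = -0.311
ln β = −½·[z(H)² − z(FA)²] = −0.5 × (3.236 − 0.097) = -1.5695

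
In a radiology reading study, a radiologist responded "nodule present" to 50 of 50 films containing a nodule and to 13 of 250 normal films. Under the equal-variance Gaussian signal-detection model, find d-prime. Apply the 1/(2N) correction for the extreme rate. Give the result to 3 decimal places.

d-prime = 3.952

The hit rate is 50/50 = 1, so apply the 1/(2N) correction: H → 1 − 1/(2·50) = 0.99000.
z(H) = z(0.99000) = 2.3263
z(FA) = z(0.05200) = -1.6258
d' = 2.3263 − (-1.6258) = 3.9521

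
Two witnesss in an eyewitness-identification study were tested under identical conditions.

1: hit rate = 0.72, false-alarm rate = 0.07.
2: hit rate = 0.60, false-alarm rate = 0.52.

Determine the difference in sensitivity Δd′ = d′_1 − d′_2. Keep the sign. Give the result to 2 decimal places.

1: z(0.72) = 0.583, z(0.07) = -1.476, d' = 2.059
2: z(0.60) = 0.253, z(0.52) = 0.050, d' = 0.203
Δd' = d'_1 − d'_2 = 2.059 − 0.203 = 1.856
1 has the higher sensitivity.

Δd′ = 1.86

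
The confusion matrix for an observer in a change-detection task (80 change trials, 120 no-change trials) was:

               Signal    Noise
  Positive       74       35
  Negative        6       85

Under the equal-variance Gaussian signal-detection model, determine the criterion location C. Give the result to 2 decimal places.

C = -0.45

H = 74/80 = 0.9250
FA = 35/120 = 0.2917
Φ⁻¹(H) = 1.4395
Φ⁻¹(FA) = -0.5484
c = −½·[z(H) + z(FA)] = −0.5 × (1.4395 + (-0.5484)) = -0.44555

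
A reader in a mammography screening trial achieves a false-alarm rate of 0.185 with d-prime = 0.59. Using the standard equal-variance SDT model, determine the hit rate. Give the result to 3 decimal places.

z(false-alarm rate) = z(0.185) = -0.8965
z(H) = z(FA) + d' = -0.8965 + 0.59 = -0.3065
hit rate = Φ(-0.3065) = 0.3796

hit rate = 0.380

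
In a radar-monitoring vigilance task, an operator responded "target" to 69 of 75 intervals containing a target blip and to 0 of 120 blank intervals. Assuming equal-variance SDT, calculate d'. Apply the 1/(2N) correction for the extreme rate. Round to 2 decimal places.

The false-alarm rate is 0/120 = 0, so apply the 1/(2N) correction: FA → 1/(2·120) = 0.00417.
z(H) = z(0.92000) = 1.405
z(FA) = z(0.00417) = -2.638
d' = 1.405 − (-2.638) = 4.043

d' = 4.04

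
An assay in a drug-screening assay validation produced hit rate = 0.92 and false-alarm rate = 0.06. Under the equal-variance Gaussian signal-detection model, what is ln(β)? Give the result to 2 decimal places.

z(H) = 1.405
z(FA) = -1.555
ln β = −½·[z(H)² − z(FA)²] = −0.5 × (1.974 − 2.418) = 0.222

ln β = 0.22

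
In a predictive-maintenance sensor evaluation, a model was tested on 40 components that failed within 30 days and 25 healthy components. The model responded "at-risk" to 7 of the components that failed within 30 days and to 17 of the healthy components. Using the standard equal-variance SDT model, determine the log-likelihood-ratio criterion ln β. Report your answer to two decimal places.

ln β = -0.33

H = 7/40 = 0.1750
FA = 17/25 = 0.6800
z(H) = -0.935
z(FA) = 0.468
ln β = −½·[z(H)² − z(FA)²] = −0.5 × (0.874 − 0.219) = -0.3275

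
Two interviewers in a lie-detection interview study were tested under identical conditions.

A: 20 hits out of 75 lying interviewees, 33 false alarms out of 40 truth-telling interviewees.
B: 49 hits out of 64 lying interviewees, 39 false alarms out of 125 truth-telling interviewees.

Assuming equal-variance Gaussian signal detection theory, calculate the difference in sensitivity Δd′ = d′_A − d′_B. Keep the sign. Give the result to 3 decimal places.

A: z(0.2667) = -0.6228, z(0.8250) = 0.9346, d' = -1.5574
B: z(0.7656) = 0.7244, z(0.3120) = -0.4902, d' = 1.2146
Δd' = d'_A − d'_B = -1.5574 − 1.2146 = -2.7720
B has the higher sensitivity.

Δd′ = -2.772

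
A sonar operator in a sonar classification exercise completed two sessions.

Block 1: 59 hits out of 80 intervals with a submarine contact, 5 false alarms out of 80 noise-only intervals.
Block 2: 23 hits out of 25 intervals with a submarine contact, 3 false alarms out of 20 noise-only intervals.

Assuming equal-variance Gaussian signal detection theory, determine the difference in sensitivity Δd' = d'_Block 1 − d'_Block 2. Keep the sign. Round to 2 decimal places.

Block 1: z(0.7375) = 0.636, z(0.0625) = -1.534, d' = 2.170
Block 2: z(0.9200) = 1.405, z(0.1500) = -1.036, d' = 2.441
Δd' = d'_Block 1 − d'_Block 2 = 2.170 − 2.441 = -0.271
Block 2 has the higher sensitivity.

Δd' = -0.27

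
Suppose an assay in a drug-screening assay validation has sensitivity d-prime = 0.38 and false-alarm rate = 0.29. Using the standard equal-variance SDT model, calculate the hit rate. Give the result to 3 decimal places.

hit rate = 0.431

z(false-alarm rate) = z(0.29) = -0.5534
z(H) = z(FA) + d' = -0.5534 + 0.38 = -0.1734
hit rate = Φ(-0.1734) = 0.4312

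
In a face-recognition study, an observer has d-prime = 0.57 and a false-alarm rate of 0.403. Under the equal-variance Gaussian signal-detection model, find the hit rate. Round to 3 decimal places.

hit rate = 0.627

z(false-alarm rate) = z(0.403) = -0.2456
z(H) = z(FA) + d' = -0.2456 + 0.57 = 0.3244
hit rate = Φ(0.3244) = 0.6272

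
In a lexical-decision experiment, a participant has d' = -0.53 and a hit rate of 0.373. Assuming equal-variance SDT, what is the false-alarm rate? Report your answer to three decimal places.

false-alarm rate = 0.582

z(hit rate) = z(0.373) = -0.3239
z(FA) = z(H) − d' = -0.3239 − (-0.53) = 0.2061
false-alarm rate = Φ(0.2061) = 0.5816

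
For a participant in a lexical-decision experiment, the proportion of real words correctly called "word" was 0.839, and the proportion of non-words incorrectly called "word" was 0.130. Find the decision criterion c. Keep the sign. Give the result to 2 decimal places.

z(H) = 0.990
z(FA) = -1.126
c = −½·[z(H) + z(FA)] = −0.5 × (0.990 + (-1.126)) = 0.068

c = 0.07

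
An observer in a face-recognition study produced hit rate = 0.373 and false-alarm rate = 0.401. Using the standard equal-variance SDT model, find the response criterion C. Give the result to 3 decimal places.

C = 0.287

z(H) = -0.3239
z(FA) = -0.2508
c = −½·[z(H) + z(FA)] = −0.5 × (-0.3239 + (-0.2508)) = 0.28735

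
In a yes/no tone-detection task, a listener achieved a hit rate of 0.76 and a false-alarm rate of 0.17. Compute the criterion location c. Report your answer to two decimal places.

c = 0.12

z(H) = z(0.76) = 0.7063
z(FA) = z(0.17) = -0.9542
c = −½·[z(H) + z(FA)] = −0.5 × (0.7063 + (-0.9542)) = 0.12395
c > 0: the listener has a conservative response bias.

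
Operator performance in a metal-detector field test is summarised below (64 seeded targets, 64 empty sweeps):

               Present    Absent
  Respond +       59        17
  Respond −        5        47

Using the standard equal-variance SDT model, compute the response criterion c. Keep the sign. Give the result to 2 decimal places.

H = 59/64 = 0.9219
FA = 17/64 = 0.2656
z(H) = z(0.9219) = 1.4180
z(FA) = z(0.2656) = -0.6262
c = −½·[z(H) + z(FA)] = −0.5 × (1.4180 + (-0.6262)) = -0.3959
c < 0: the operator has a liberal response bias.

c = -0.40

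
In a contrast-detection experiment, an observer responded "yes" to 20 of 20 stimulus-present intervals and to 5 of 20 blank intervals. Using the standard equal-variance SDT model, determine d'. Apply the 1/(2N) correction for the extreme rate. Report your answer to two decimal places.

The hit rate is 20/20 = 1, so apply the 1/(2N) correction: H → 1 − 1/(2·20) = 0.97500.
z(H) = z(0.97500) = 1.960
z(FA) = z(0.25000) = -0.674
d' = 1.960 − (-0.674) = 2.634

d' = 2.63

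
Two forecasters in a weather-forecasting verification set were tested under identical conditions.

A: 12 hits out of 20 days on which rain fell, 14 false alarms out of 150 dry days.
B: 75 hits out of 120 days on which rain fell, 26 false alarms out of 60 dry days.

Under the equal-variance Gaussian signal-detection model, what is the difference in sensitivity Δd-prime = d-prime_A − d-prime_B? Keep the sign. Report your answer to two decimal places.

A: z(0.6000) = 0.253, z(0.0933) = -1.321, d' = 1.574
B: z(0.6250) = 0.319, z(0.4333) = -0.168, d' = 0.487
Δd' = d'_A − d'_B = 1.574 − 0.487 = 1.087
A has the higher sensitivity.

Δd-prime = 1.09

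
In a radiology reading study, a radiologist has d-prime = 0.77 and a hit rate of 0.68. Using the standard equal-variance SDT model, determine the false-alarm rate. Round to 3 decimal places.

false-alarm rate = 0.381

z(hit rate) = z(0.68) = 0.4677
z(FA) = z(H) − d' = 0.4677 − 0.77 = -0.3023
false-alarm rate = Φ(-0.3023) = 0.3812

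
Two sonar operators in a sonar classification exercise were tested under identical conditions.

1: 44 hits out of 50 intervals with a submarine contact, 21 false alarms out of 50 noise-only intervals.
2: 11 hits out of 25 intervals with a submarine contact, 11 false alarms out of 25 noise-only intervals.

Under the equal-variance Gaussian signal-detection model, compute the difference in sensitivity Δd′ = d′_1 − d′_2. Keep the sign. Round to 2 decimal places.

1: z(0.8800) = 1.175, z(0.4200) = -0.202, d' = 1.377
2: z(0.4400) = -0.151, z(0.4400) = -0.151, d' = 0.000
Δd' = d'_1 − d'_2 = 1.377 − 0.000 = 1.377
1 has the higher sensitivity.

Δd′ = 1.38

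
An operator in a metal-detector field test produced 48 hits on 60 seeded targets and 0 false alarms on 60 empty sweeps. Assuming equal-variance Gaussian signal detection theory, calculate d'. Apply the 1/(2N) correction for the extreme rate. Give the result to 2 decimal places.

d' = 3.24

The false-alarm rate is 0/60 = 0, so apply the 1/(2N) correction: FA → 1/(2·60) = 0.00833.
z(H) = z(0.80000) = 0.842
z(FA) = z(0.00833) = -2.394
d' = 0.842 − (-2.394) = 3.236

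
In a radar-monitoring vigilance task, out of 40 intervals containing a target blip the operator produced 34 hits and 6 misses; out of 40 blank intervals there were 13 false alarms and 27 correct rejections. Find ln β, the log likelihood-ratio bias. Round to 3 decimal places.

H = 34/40 = 0.8500
FA = 13/40 = 0.3250
z(H) = z(0.8500) = 1.0364
z(FA) = z(0.3250) = -0.4538
ln β = −½·[z(H)² − z(FA)²] = −0.5 × (1.0741 − 0.2059) = -0.4341

ln β = -0.434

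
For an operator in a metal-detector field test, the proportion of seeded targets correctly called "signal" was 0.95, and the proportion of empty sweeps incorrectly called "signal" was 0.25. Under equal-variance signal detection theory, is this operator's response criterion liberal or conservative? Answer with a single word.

liberal

z(H) = 1.645, z(FA) = -0.674
c = −½·(z(H) + z(FA)) = -0.4855
c < 0 → liberal criterion (biased toward responding “yes”).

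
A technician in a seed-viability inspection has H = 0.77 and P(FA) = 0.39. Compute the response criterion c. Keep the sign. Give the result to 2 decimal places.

z(0.77) = 0.7388, z(0.39) = -0.2793
c = −½·[z(H) + z(FA)] = −0.5 × (0.7388 + (-0.2793)) = -0.22975
c < 0: the technician has a liberal response bias.

c = -0.23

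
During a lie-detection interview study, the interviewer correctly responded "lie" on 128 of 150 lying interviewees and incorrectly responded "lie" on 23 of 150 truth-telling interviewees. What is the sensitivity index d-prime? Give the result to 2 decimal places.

d-prime = 2.07

H = 128/150 = 0.8533
FA = 23/150 = 0.1533
z(0.8533) = 1.0507, z(0.1533) = -1.0224
d' = z(H) − z(FA) = 1.0507 − (-1.0224) = 2.0731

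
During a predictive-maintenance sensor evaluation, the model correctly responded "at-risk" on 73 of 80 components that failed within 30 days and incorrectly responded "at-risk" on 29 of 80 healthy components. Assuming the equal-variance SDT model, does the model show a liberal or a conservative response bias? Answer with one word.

z(H) = 1.356, z(FA) = -0.352
c = −½·(z(H) + z(FA)) = -0.502
c < 0 → liberal criterion (biased toward responding “yes”).

liberal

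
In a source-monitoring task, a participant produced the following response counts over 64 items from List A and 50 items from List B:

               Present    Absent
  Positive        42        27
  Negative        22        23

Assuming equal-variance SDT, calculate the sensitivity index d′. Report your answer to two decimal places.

H = 42/64 = 0.6562
FA = 27/50 = 0.5400
z(H) = z(0.6562) = 0.4021
z(FA) = z(0.5400) = 0.1004
d' = z(H) − z(FA) = 0.4021 − 0.1004 = 0.3017

d′ = 0.30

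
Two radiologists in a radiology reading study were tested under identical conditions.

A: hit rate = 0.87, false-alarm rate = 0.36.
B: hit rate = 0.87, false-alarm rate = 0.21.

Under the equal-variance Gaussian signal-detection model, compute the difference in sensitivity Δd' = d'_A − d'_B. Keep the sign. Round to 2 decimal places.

A: z(0.87) = 1.126, z(0.36) = -0.358, d' = 1.484
B: z(0.87) = 1.126, z(0.21) = -0.806, d' = 1.932
Δd' = d'_A − d'_B = 1.484 − 1.932 = -0.448
B has the higher sensitivity.

Δd' = -0.45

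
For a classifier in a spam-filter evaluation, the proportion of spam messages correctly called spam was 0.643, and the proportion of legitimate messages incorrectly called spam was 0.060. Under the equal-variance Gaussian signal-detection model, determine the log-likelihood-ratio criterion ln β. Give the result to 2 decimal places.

ln β = 1.14

z(H) = 0.366
z(FA) = -1.555
ln β = −½·[z(H)² − z(FA)²] = −0.5 × (0.134 − 2.418) = 1.142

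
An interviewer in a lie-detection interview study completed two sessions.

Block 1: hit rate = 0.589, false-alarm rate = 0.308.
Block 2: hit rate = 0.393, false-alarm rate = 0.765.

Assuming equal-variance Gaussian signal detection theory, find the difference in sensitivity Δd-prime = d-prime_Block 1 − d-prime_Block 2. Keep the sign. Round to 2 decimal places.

Δd-prime = 1.72

Block 1: z(0.589) = 0.225, z(0.308) = -0.502, d' = 0.727
Block 2: z(0.393) = -0.272, z(0.765) = 0.722, d' = -0.994
Δd' = d'_Block 1 − d'_Block 2 = 0.727 − (-0.994) = 1.721
Block 1 has the higher sensitivity.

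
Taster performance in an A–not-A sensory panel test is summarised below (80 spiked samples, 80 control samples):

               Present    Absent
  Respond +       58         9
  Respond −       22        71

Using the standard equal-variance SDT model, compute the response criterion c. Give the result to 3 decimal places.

H = 58/80 = 0.7250
FA = 9/80 = 0.1125
Φ⁻¹(H) = Φ⁻¹(0.7250) = 0.5978
Φ⁻¹(FA) = Φ⁻¹(0.1125) = -1.2133
c = −½·[z(H) + z(FA)] = −0.5 × (0.5978 + (-1.2133)) = 0.30775
c > 0: the taster has a conservative response bias.

c = 0.308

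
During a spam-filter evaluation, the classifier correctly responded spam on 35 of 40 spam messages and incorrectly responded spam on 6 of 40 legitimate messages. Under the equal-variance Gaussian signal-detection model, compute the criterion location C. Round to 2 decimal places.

H = 35/40 = 0.8750
FA = 6/40 = 0.1500
z(H) = 1.150
z(FA) = -1.036
c = −½·[z(H) + z(FA)] = −0.5 × (1.150 + (-1.036)) = -0.057

C = -0.06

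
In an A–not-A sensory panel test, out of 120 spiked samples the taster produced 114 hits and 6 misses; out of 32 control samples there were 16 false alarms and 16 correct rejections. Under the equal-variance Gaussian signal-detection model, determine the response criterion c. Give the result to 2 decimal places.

c = -0.82

H = 114/120 = 0.9500
FA = 16/32 = 0.5000
z(H) = z(0.9500) = 1.6449
z(FA) = z(0.5000) = 0.0000
c = −½·[z(H) + z(FA)] = −0.5 × (1.6449 + 0.0000) = -0.82245
c < 0: the taster has a liberal response bias.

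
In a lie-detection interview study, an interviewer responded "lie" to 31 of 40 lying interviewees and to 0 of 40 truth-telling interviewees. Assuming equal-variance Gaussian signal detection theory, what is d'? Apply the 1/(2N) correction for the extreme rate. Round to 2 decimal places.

The false-alarm rate is 0/40 = 0, so apply the 1/(2N) correction: FA → 1/(2·40) = 0.01250.
z(H) = z(0.77500) = 0.755
z(FA) = z(0.01250) = -2.241
d' = 0.755 − (-2.241) = 2.996

d' = 3.00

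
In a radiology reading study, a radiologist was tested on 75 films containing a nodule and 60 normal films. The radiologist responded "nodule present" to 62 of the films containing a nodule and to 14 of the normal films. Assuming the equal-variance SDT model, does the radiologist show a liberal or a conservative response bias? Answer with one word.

z(H) = 0.941, z(FA) = -0.728
c = −½·(z(H) + z(FA)) = -0.1065
c < 0 → liberal criterion (biased toward responding “yes”).

liberal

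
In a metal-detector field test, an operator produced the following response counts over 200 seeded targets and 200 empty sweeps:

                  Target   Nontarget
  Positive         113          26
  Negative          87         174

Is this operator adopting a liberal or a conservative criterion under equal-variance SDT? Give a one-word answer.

z(H) = 0.164, z(FA) = -1.126
c = −½·(z(H) + z(FA)) = 0.481
c > 0 → conservative criterion (biased toward responding “no”).

conservative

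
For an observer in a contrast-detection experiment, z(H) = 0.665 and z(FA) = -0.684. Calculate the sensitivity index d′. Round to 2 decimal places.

d' = z(H) − z(FA) = 0.665 − (-0.684) = 1.349

d′ = 1.35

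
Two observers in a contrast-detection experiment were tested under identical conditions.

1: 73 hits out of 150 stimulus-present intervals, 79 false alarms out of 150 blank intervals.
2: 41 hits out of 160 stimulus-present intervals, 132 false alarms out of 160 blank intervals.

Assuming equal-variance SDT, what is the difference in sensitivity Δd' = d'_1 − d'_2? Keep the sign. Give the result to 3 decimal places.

Δd' = 1.489

1: z(0.4867) = -0.0333, z(0.5267) = 0.0670, d' = -0.1003
2: z(0.2562) = -0.6551, z(0.8250) = 0.9346, d' = -1.5897
Δd' = d'_1 − d'_2 = -0.1003 − (-1.5897) = 1.4894
1 has the higher sensitivity.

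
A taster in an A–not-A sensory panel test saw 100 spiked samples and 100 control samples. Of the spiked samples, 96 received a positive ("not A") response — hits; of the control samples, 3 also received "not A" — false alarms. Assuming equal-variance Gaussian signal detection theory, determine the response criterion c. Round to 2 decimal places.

c = 0.07

H = 96/100 = 0.9600
FA = 3/100 = 0.0300
z(0.9600) = 1.751, z(0.0300) = -1.881
c = −½·[z(H) + z(FA)] = −0.5 × (1.751 + (-1.881)) = 0.065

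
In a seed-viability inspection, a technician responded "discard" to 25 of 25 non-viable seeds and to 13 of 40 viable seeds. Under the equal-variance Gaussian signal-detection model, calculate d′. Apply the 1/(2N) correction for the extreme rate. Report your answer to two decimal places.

The hit rate is 25/25 = 1, so apply the 1/(2N) correction: H → 1 − 1/(2·25) = 0.98000.
z(H) = z(0.98000) = 2.054
z(FA) = z(0.32500) = -0.454
d' = 2.054 − (-0.454) = 2.508

d′ = 2.51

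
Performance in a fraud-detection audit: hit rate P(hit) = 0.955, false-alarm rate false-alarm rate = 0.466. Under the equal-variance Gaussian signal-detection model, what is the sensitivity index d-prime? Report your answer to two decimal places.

Φ⁻¹(0.955) = 1.695, Φ⁻¹(0.466) = -0.085
d' = z(H) − z(FA) = 1.695 − (-0.085) = 1.780

d-prime = 1.78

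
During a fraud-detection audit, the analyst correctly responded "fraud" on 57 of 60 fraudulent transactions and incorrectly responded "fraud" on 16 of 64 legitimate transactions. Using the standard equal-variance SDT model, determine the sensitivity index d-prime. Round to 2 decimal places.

d-prime = 2.32

H = 57/60 = 0.9500
FA = 16/64 = 0.2500
Φ⁻¹(0.9500) = 1.6449, Φ⁻¹(0.2500) = -0.6745
d' = z(H) − z(FA) = 1.6449 − (-0.6745) = 2.3194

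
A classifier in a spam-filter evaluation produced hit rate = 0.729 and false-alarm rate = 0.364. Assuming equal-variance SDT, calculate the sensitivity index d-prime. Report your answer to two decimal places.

d-prime = 0.96

Φ⁻¹(H) = Φ⁻¹(0.729) = 0.610
Φ⁻¹(FA) = Φ⁻¹(0.364) = -0.348
d' = z(H) − z(FA) = 0.610 − (-0.348) = 0.958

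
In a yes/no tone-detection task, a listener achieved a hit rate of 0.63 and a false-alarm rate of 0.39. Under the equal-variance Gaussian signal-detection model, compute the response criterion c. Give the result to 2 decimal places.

z(H) = z(0.63) = 0.3319
z(FA) = z(0.39) = -0.2793
c = −½·[z(H) + z(FA)] = −0.5 × (0.3319 + (-0.2793)) = -0.0263
c < 0: the listener has a liberal response bias.

c = -0.03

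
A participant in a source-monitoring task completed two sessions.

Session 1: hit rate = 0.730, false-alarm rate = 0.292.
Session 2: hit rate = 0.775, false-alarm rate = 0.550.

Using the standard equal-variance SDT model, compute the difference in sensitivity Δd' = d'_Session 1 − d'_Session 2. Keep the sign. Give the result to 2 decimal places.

Session 1: z(0.730) = 0.613, z(0.292) = -0.548, d' = 1.161
Session 2: z(0.775) = 0.755, z(0.550) = 0.126, d' = 0.629
Δd' = d'_Session 1 − d'_Session 2 = 1.161 − 0.629 = 0.532
Session 1 has the higher sensitivity.

Δd' = 0.53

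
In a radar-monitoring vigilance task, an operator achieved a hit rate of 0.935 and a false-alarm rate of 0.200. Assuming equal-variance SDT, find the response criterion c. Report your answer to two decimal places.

c = -0.34

z(0.935) = 1.514, z(0.200) = -0.842
c = −½·[z(H) + z(FA)] = −0.5 × (1.514 + (-0.842)) = -0.336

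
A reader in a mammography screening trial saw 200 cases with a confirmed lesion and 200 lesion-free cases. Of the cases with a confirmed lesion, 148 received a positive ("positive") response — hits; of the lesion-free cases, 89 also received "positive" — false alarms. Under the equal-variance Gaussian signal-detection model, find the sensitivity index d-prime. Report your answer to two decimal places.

H = 148/200 = 0.7400
FA = 89/200 = 0.4450
z(H) = 0.643
z(FA) = -0.138
d' = z(H) − z(FA) = 0.643 − (-0.138) = 0.781

d-prime = 0.78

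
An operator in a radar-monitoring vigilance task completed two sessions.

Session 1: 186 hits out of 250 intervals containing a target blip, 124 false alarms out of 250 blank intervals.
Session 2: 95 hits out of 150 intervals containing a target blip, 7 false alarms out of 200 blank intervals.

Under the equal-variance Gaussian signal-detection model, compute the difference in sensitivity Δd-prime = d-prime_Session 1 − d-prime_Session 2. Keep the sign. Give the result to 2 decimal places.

Δd-prime = -1.49

Session 1: z(0.7440) = 0.656, z(0.4960) = -0.010, d' = 0.666
Session 2: z(0.6333) = 0.341, z(0.0350) = -1.812, d' = 2.153
Δd' = d'_Session 1 − d'_Session 2 = 0.666 − 2.153 = -1.487
Session 2 has the higher sensitivity.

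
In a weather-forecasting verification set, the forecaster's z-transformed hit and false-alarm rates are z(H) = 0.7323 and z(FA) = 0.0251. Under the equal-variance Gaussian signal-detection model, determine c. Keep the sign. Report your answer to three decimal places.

c = −½·[z(H) + z(FA)] = −½·(0.7323 + 0.0251) = -0.3787
c < 0: the forecaster has a liberal response bias.

c = -0.379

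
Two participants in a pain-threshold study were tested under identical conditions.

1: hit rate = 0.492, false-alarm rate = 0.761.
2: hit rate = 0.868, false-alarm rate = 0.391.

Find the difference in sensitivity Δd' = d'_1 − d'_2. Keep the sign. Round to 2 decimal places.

Δd' = -2.12

1: z(0.492) = -0.020, z(0.761) = 0.710, d' = -0.730
2: z(0.868) = 1.117, z(0.391) = -0.277, d' = 1.394
Δd' = d'_1 − d'_2 = -0.730 − 1.394 = -2.124
2 has the higher sensitivity.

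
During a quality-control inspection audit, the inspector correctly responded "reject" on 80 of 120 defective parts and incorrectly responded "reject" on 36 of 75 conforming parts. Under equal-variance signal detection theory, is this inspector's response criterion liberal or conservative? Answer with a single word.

z(H) = 0.431, z(FA) = -0.050
c = −½·(z(H) + z(FA)) = -0.1905
c < 0 → liberal criterion (biased toward responding “yes”).

liberal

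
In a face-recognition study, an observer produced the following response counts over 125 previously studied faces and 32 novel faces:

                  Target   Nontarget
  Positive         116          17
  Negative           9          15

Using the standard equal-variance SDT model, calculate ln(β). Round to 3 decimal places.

H = 116/125 = 0.9280
FA = 17/32 = 0.5312
Φ⁻¹(H) = 1.4611
Φ⁻¹(FA) = 0.0783
ln β = −½·[z(H)² − z(FA)²] = −0.5 × (2.1348 − 0.0061) = -1.06435

ln β = -1.064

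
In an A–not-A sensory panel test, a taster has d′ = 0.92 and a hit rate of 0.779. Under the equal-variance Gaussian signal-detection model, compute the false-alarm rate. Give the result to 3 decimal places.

false-alarm rate = 0.440

z(hit rate) = z(0.779) = 0.7688
z(FA) = z(H) − d' = 0.7688 − 0.92 = -0.1512
false-alarm rate = Φ(-0.1512) = 0.4399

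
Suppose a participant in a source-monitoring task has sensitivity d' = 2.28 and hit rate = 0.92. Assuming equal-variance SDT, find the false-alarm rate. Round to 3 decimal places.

z(hit rate) = z(0.92) = 1.4051
z(FA) = z(H) − d' = 1.4051 − 2.28 = -0.8749
false-alarm rate = Φ(-0.8749) = 0.1908

false-alarm rate = 0.191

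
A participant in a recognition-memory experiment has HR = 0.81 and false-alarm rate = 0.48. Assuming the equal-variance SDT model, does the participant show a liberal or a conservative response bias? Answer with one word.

z(H) = 0.878, z(FA) = -0.050
c = −½·(z(H) + z(FA)) = -0.414
c < 0 → liberal criterion (biased toward responding “yes”).

liberal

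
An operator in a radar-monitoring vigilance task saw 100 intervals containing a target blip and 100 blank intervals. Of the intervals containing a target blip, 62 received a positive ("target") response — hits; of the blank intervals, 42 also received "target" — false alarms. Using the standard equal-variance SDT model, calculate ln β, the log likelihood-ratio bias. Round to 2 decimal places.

ln β = -0.03

H = 62/100 = 0.6200
FA = 42/100 = 0.4200
z(H) = 0.305
z(FA) = -0.202
ln β = −½·[z(H)² − z(FA)²] = −0.5 × (0.093 − 0.041) = -0.026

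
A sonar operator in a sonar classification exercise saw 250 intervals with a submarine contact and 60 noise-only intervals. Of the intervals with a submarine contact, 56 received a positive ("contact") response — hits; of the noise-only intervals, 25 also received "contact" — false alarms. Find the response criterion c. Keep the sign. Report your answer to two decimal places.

H = 56/250 = 0.2240
FA = 25/60 = 0.4167
Φ⁻¹(H) = -0.7588
Φ⁻¹(FA) = -0.2103
c = −½·[z(H) + z(FA)] = −0.5 × (-0.7588 + (-0.2103)) = 0.48455

c = 0.48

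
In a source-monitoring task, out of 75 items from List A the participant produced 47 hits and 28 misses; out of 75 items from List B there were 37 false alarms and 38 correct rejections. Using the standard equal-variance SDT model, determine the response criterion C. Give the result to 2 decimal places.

C = -0.15

H = 47/75 = 0.6267
FA = 37/75 = 0.4933
z(H) = z(0.6267) = 0.323
z(FA) = z(0.4933) = -0.017
c = −½·[z(H) + z(FA)] = −0.5 × (0.323 + (-0.017)) = -0.153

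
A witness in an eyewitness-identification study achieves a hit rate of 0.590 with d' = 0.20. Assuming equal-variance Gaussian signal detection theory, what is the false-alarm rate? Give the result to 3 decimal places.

false-alarm rate = 0.511

z(hit rate) = z(0.590) = 0.2275
z(FA) = z(H) − d' = 0.2275 − 0.20 = 0.0275
false-alarm rate = Φ(0.0275) = 0.5110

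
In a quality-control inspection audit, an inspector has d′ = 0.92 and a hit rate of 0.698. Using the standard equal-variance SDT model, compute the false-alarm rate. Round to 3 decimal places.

z(hit rate) = z(0.698) = 0.5187
z(FA) = z(H) − d' = 0.5187 − 0.92 = -0.4013
false-alarm rate = Φ(-0.4013) = 0.3441

false-alarm rate = 0.344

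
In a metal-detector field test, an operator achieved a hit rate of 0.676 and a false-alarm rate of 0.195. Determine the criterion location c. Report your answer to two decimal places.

z(0.676) = 0.457, z(0.195) = -0.860
c = −½·[z(H) + z(FA)] = −0.5 × (0.457 + (-0.860)) = 0.2015
c > 0: the operator has a conservative response bias.

c = 0.20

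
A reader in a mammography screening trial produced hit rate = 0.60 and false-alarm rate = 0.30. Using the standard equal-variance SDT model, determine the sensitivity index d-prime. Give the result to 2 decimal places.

d-prime = 0.78

z(0.60) = 0.2533, z(0.30) = -0.5244
d' = z(H) − z(FA) = 0.2533 − (-0.5244) = 0.7777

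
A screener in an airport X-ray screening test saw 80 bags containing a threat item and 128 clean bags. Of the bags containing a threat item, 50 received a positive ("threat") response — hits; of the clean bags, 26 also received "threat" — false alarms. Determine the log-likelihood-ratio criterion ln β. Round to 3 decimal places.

ln β = 0.294

H = 50/80 = 0.6250
FA = 26/128 = 0.2031
z(0.6250) = 0.3186, z(0.2031) = -0.8306
ln β = −½·[z(H)² − z(FA)²] = −0.5 × (0.1015 − 0.6899) = 0.2942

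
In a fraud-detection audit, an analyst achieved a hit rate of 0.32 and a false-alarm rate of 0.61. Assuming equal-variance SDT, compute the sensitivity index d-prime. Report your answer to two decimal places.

Φ⁻¹(0.32) = -0.468, Φ⁻¹(0.61) = 0.279
d' = z(H) − z(FA) = -0.468 − 0.279 = -0.747

d-prime = -0.75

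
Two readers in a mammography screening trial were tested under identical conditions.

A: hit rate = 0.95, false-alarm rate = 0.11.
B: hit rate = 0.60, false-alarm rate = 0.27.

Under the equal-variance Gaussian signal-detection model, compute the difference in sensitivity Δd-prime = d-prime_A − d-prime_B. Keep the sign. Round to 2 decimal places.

Δd-prime = 2.01

A: z(0.95) = 1.645, z(0.11) = -1.227, d' = 2.872
B: z(0.60) = 0.253, z(0.27) = -0.613, d' = 0.866
Δd' = d'_A − d'_B = 2.872 − 0.866 = 2.006
A has the higher sensitivity.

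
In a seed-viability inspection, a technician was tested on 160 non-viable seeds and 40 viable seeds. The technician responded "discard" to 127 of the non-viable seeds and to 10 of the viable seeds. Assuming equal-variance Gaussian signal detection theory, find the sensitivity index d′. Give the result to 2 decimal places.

H = 127/160 = 0.7937
FA = 10/40 = 0.2500
Φ⁻¹(H) = 0.819
Φ⁻¹(FA) = -0.674
d' = z(H) − z(FA) = 0.819 − (-0.674) = 1.493

d′ = 1.49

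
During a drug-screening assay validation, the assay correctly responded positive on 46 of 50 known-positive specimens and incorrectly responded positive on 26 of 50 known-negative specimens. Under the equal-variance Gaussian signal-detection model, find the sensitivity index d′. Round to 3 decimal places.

H = 46/50 = 0.9200
FA = 26/50 = 0.5200
z(0.9200) = 1.4051, z(0.5200) = 0.0502
d' = z(H) − z(FA) = 1.4051 − 0.0502 = 1.3549

d′ = 1.355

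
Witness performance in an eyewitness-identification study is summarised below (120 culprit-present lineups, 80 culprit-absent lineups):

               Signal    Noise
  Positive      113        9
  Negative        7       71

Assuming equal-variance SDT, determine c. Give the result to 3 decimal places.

c = -0.178

H = 113/120 = 0.9417
FA = 9/80 = 0.1125
Φ⁻¹(H) = 1.5692
Φ⁻¹(FA) = -1.2133
c = −½·[z(H) + z(FA)] = −0.5 × (1.5692 + (-1.2133)) = -0.17795
c < 0: the witness has a liberal response bias.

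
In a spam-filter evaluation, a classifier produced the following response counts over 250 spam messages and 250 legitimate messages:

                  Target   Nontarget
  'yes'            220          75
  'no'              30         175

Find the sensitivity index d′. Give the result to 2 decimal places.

d′ = 1.70

H = 220/250 = 0.8800
FA = 75/250 = 0.3000
Φ⁻¹(H) = 1.175
Φ⁻¹(FA) = -0.524
d' = z(H) − z(FA) = 1.175 − (-0.524) = 1.699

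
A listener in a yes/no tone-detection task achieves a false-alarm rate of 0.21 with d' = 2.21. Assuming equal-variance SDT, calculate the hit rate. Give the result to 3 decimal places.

hit rate = 0.920

z(false-alarm rate) = z(0.21) = -0.8064
z(H) = z(FA) + d' = -0.8064 + 2.21 = 1.4036
hit rate = Φ(1.4036) = 0.9198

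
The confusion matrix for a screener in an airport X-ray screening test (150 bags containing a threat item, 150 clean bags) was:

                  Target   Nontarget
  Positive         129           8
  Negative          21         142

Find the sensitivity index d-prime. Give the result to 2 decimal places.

H = 129/150 = 0.8600
FA = 8/150 = 0.0533
Φ⁻¹(0.8600) = 1.0803, Φ⁻¹(0.0533) = -1.6137
d' = z(H) − z(FA) = 1.0803 − (-1.6137) = 2.6940

d-prime = 2.69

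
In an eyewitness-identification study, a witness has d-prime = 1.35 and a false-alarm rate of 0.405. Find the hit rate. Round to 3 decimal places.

hit rate = 0.866

z(false-alarm rate) = z(0.405) = -0.2404
z(H) = z(FA) + d' = -0.2404 + 1.35 = 1.1096
hit rate = Φ(1.1096) = 0.8664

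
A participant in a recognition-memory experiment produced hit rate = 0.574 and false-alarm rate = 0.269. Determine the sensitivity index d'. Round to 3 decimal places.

z(0.574) = 0.1866, z(0.269) = -0.6158
d' = z(H) − z(FA) = 0.1866 − (-0.6158) = 0.8024

d' = 0.802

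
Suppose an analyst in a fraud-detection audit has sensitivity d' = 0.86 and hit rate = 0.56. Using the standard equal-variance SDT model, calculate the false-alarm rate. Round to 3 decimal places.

false-alarm rate = 0.239

z(hit rate) = z(0.56) = 0.1510
z(FA) = z(H) − d' = 0.1510 − 0.86 = -0.7090
false-alarm rate = Φ(-0.7090) = 0.2392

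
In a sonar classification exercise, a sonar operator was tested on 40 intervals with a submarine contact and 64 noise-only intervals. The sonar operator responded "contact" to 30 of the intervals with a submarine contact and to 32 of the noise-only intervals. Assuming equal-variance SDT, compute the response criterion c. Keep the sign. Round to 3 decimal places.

c = -0.337

H = 30/40 = 0.7500
FA = 32/64 = 0.5000
z(0.7500) = 0.6745, z(0.5000) = 0.0000
c = −½·[z(H) + z(FA)] = −0.5 × (0.6745 + 0.0000) = -0.33725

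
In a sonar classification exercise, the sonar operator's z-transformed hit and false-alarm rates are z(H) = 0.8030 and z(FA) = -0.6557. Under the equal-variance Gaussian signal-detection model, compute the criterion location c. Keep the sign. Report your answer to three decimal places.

c = −½·[z(H) + z(FA)] = −½·(0.8030 + (-0.6557)) = -0.07365

c = -0.074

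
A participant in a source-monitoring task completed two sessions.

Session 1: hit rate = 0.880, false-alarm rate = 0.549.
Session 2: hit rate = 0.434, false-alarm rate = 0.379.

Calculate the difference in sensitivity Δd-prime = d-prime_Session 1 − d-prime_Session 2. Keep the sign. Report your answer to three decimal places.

Session 1: z(0.880) = 1.1750, z(0.549) = 0.1231, d' = 1.0519
Session 2: z(0.434) = -0.1662, z(0.379) = -0.3081, d' = 0.1419
Δd' = d'_Session 1 − d'_Session 2 = 1.0519 − 0.1419 = 0.9100
Session 1 has the higher sensitivity.

Δd-prime = 0.910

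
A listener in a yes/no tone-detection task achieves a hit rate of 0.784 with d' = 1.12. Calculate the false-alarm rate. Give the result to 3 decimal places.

false-alarm rate = 0.369

z(hit rate) = z(0.784) = 0.7858
z(FA) = z(H) − d' = 0.7858 − 1.12 = -0.3342
false-alarm rate = Φ(-0.3342) = 0.3691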